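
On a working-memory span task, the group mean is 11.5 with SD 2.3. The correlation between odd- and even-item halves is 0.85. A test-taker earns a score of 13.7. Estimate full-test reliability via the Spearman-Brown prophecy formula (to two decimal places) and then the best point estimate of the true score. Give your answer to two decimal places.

Spearman-Brown: ρ = 2r/(1 + r) = 2(0.85)/(1 + 0.85) = 1.700/1.85 = 0.9189 → 0.92
T̂ = ρX + (1 − ρ)μ
  = 0.92 × 13.7 + 0.08 × 11.5
  = 12.604 + 0.920
  = 13.524
  ≈ 13.52

13.52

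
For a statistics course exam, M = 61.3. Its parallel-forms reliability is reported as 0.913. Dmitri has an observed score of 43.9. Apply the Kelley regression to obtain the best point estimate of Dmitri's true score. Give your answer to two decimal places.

45.41

T̂ = ρX + (1 − ρ)μ
  = 0.913 × 43.9 + 0.087 × 61.3
  = 40.0807 + 5.3331
  = 45.414
  ≈ 45.41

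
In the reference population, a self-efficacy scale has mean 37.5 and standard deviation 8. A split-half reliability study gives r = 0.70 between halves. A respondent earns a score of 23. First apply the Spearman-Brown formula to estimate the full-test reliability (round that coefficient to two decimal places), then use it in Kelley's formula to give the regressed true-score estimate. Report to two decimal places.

25.61

Spearman-Brown: ρ = 2r/(1 + r) = 2(0.70)/(1 + 0.70) = 1.400/1.70 = 0.8235 → 0.82
T̂ = ρX + (1 − ρ)μ
  = 0.82 × 23 + 0.18 × 37.5
  = 18.86 + 6.750
  = 25.610
  ≈ 25.61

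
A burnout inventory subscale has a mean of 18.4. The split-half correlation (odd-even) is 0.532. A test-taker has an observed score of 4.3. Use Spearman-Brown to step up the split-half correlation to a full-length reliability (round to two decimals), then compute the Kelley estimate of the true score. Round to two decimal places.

8.67

Spearman-Brown: ρ = 2r/(1 + r) = 2(0.532)/(1 + 0.532) = 1.0640/1.532 = 0.6945 → 0.69
T̂ = ρX + (1 − ρ)μ
  = 0.69 × 4.3 + 0.31 × 18.4
  = 2.967 + 5.704
  = 8.671
  ≈ 8.67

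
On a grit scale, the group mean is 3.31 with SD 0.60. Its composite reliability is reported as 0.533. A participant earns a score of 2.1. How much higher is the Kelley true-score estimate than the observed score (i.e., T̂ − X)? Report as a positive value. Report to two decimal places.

0.57

Weight the observed score by reliability and the mean by (1 − reliability): T̂ = 0.533·2.1 + 0.467·3.31 = 1.1193 + 1.54577 = 2.6651.
T̂ − X = 2.665 − 2.1 = 0.565 → 0.57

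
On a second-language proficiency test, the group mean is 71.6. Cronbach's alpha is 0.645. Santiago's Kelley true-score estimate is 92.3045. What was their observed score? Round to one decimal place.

T̂ = ρX + (1 − ρ)μ  ⇒  X = (T̂ − (1 − ρ)μ) / ρ
X = (92.3045 − 0.355 × 71.6) / 0.645 = (92.3045 − 25.4180) / 0.645 = 66.8865 / 0.645 = 103.700

103.7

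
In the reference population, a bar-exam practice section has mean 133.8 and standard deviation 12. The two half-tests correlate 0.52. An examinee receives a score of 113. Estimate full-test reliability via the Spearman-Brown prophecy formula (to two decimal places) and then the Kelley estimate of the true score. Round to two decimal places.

119.66

Spearman-Brown: ρ = 2r/(1 + r) = 2(0.52)/(1 + 0.52) = 1.040/1.52 = 0.6842 → 0.68
T̂ = ρX + (1 − ρ)μ
  = 0.68 × 113 + 0.32 × 133.8
  = 76.84 + 42.816
  = 119.656
  ≈ 119.66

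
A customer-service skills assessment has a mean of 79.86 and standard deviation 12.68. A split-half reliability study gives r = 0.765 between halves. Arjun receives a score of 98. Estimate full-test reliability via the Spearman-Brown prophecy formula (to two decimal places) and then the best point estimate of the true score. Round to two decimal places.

95.64

Spearman-Brown: ρ = 2r/(1 + r) = 2(0.765)/(1 + 0.765) = 1.5300/1.765 = 0.8669 → 0.87
T̂ = 0.87(98) + 0.13(79.86) = 85.26 + 10.3818 = 95.642 → 95.64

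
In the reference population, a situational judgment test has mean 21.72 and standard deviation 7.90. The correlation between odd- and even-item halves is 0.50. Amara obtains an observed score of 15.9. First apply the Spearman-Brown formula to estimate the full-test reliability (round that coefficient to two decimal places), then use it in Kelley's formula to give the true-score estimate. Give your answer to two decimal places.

17.82

Spearman-Brown: ρ = 2r/(1 + r) = 2(0.50)/(1 + 0.50) = 1.000/1.50 = 0.6667 → 0.67
Regress the observed score toward the mean by the unreliability: T̂ = 0.67·15.9 + 0.33·21.72 = 10.653 + 7.1676 = 17.821.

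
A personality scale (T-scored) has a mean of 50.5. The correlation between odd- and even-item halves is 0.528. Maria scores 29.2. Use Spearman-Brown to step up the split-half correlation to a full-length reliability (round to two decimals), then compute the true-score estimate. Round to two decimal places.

Spearman-Brown: ρ = 2r/(1 + r) = 2(0.528)/(1 + 0.528) = 1.0560/1.528 = 0.6911 → 0.69
T̂ = 0.69(29.2) + 0.31(50.5) = 20.148 + 15.655 = 35.803 → 35.80

35.80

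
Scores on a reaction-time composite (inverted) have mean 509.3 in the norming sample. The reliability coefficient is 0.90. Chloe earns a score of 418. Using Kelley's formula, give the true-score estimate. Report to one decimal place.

Kelley's formula gives T̂ = 0.90·418 + 0.10·509.3 = 376.20 + 50.930 = 427.13.

427.1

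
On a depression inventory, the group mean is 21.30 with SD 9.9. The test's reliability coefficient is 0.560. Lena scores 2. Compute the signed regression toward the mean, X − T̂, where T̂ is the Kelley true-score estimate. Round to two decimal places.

-8.49

T̂ = ρX + (1 − ρ)μ
  = 0.560 × 2 + 0.440 × 21.30
  = 1.120 + 9.37200
  = 10.4920
  ≈ 10.492
X − T̂ = 2 − 10.492 = -8.492 → -8.49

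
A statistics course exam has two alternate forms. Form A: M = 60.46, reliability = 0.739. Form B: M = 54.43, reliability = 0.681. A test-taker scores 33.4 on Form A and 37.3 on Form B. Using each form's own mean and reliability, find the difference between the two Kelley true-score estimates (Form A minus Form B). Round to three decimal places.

-2.302

T̂_A = 0.739(33.4) + 0.261(60.46) = 40.46266
T̂_B = 0.681(37.3) + 0.319(54.43) = 42.76447
T̂_A − T̂_B = -2.30181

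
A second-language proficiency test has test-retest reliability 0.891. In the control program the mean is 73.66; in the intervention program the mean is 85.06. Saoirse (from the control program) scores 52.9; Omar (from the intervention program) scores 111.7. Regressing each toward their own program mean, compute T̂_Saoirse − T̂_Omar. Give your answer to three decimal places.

T̂_Saoirse = 0.891(52.9) + 0.109(73.66) = 55.16284
T̂_Omar = 0.891(111.7) + 0.109(85.06) = 108.79624
Difference = 55.16284 − 108.79624 = -53.63340

-53.633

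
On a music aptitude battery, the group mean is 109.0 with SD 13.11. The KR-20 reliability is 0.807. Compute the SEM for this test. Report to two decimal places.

5.76

SEM = SD · √(1 − ρ) = 13.11 × √0.193 = 13.11 × 0.4393 = 5.759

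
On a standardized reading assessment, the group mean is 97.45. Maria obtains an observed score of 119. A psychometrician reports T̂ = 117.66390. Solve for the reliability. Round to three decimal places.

T̂ = ρX + (1 − ρ)μ  ⇒  T̂ − μ = ρ(X − μ)
ρ = (T̂ − μ)/(X − μ) = (117.66390 − 97.45) / (119 − 97.45) = 20.21390 / 21.55 = 0.93800

0.938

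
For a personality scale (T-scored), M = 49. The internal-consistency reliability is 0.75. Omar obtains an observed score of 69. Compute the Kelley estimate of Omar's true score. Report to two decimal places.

Regress the observed score toward the mean by the unreliability: T̂ = 0.75·69 + 0.25·49 = 51.75 + 12.25 = 64.000.

64.00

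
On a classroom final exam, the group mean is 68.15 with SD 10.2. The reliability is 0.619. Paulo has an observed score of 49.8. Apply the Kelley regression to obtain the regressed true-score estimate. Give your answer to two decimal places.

56.79

T̂ = 0.619(49.8) + 0.381(68.15) = 30.8262 + 25.96515 = 56.791 → 56.79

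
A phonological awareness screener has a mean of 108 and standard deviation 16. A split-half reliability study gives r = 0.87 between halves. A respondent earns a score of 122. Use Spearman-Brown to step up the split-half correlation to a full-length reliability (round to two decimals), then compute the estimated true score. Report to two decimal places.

121.02

Spearman-Brown: ρ = 2r/(1 + r) = 2(0.87)/(1 + 0.87) = 1.740/1.87 = 0.9305 → 0.93
Weight the observed score by reliability and the mean by (1 − reliability): T̂ = 0.93·122 + 0.07·108 = 113.46 + 7.56 = 121.020.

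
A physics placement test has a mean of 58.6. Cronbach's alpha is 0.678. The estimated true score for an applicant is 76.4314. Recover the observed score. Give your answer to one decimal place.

84.9

T̂ = ρX + (1 − ρ)μ  ⇒  X = (T̂ − (1 − ρ)μ) / ρ
X = (76.4314 − 0.322 × 58.6) / 0.678 = (76.4314 − 18.8692) / 0.678 = 57.5622 / 0.678 = 84.900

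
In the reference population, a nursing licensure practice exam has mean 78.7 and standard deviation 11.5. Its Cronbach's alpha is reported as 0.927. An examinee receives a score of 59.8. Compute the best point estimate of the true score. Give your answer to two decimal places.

61.18

T̂ = 0.927(59.8) + 0.073(78.7) = 55.4346 + 5.7451 = 61.180 → 61.18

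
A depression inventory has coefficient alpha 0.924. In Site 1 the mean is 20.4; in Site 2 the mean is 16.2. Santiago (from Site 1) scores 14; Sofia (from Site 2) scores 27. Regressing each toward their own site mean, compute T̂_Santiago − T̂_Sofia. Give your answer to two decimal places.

-11.69

T̂_Santiago = 0.924(14) + 0.076(20.4) = 14.4864
T̂_Sofia = 0.924(27) + 0.076(16.2) = 26.1792
Difference = 14.4864 − 26.1792 = -11.6928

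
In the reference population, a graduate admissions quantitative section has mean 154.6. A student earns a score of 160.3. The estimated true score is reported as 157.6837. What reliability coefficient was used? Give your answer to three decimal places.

0.541

T̂ = ρX + (1 − ρ)μ  ⇒  T̂ − μ = ρ(X − μ)
ρ = (T̂ − μ)/(X − μ) = (157.6837 − 154.6) / (160.3 − 154.6) = 3.0837 / 5.7 = 0.54100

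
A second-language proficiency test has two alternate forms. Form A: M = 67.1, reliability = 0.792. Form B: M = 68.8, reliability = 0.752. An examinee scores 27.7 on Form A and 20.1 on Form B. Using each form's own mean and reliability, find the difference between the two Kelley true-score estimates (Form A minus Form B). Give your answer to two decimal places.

3.72

T̂_A = 0.792(27.7) + 0.208(67.1) = 35.8952
T̂_B = 0.752(20.1) + 0.248(68.8) = 32.1776
T̂_A − T̂_B = 3.7176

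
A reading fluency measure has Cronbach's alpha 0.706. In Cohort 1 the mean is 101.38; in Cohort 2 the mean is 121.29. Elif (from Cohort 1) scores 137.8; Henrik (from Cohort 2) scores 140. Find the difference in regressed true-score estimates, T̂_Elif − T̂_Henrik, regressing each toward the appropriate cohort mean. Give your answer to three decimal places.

-7.407

T̂_Elif = 0.706(137.8) + 0.294(101.38) = 127.09252
T̂_Henrik = 0.706(140) + 0.294(121.29) = 134.49926
Difference = 127.09252 − 134.49926 = -7.40674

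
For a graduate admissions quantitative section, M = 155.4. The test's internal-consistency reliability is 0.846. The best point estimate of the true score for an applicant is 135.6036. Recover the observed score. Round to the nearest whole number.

T̂ = ρX + (1 − ρ)μ  ⇒  X = (T̂ − (1 − ρ)μ) / ρ
X = (135.6036 − 0.154 × 155.4) / 0.846 = (135.6036 − 23.9316) / 0.846 = 111.6720 / 0.846 = 132.00

132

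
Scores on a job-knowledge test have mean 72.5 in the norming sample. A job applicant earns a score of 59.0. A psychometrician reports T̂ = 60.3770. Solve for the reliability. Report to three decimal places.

0.898

T̂ = ρX + (1 − ρ)μ  ⇒  T̂ − μ = ρ(X − μ)
ρ = (T̂ − μ)/(X − μ) = (60.3770 − 72.5) / (59.0 − 72.5) = -12.1230 / -13.5 = 0.89800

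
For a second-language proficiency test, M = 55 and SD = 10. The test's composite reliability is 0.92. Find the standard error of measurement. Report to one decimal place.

SEM = SD · √(1 − ρ) = 10 × √0.08 = 10 × 0.2828 = 2.828

2.8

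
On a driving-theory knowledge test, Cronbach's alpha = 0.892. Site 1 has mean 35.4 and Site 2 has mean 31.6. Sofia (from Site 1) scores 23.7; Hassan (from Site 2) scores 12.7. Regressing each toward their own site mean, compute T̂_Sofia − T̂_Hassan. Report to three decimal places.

10.222

T̂_Sofia = 0.892(23.7) + 0.108(35.4) = 24.96360
T̂_Hassan = 0.892(12.7) + 0.108(31.6) = 14.74120
Difference = 24.96360 − 14.74120 = 10.22240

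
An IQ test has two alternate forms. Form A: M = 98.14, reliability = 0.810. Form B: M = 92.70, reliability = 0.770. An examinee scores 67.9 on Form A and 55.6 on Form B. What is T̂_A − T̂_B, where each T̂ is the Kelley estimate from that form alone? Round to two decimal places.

9.51

T̂_A = 0.810(67.9) + 0.190(98.14) = 73.6456
T̂_B = 0.770(55.6) + 0.230(92.70) = 64.1330
T̂_A − T̂_B = 9.5126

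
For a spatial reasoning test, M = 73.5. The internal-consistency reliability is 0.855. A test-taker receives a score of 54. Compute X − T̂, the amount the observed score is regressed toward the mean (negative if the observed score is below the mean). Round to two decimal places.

T̂ = ρX + (1 − ρ)μ
  = 0.855 × 54 + 0.145 × 73.5
  = 46.170 + 10.6575
  = 56.8275
  ≈ 56.828
X − T̂ = 54 − 56.828 = -2.828 → -2.83

-2.83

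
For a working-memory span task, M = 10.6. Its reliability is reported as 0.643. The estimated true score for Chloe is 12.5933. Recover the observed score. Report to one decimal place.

T̂ = ρX + (1 − ρ)μ  ⇒  X = (T̂ − (1 − ρ)μ) / ρ
X = (12.5933 − 0.357 × 10.6) / 0.643 = (12.5933 − 3.7842) / 0.643 = 8.8091 / 0.643 = 13.700

13.7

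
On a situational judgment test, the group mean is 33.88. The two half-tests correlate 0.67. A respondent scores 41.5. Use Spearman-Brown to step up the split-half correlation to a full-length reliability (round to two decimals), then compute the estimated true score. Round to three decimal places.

39.976

Spearman-Brown: ρ = 2r/(1 + r) = 2(0.67)/(1 + 0.67) = 1.340/1.67 = 0.8024 → 0.80
T̂ = ρX + (1 − ρ)μ
  = 0.80 × 41.5 + 0.20 × 33.88
  = 33.200 + 6.7760
  = 39.9760
  ≈ 39.976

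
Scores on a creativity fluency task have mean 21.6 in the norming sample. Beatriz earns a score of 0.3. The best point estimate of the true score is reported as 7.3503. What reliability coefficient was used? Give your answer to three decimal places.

0.669

T̂ = ρX + (1 − ρ)μ  ⇒  T̂ − μ = ρ(X − μ)
ρ = (T̂ − μ)/(X − μ) = (7.3503 − 21.6) / (0.3 − 21.6) = -14.2497 / -21.3 = 0.66900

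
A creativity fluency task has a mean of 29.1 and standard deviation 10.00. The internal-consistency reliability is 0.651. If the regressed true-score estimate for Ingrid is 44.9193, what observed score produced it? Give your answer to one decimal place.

T̂ = ρX + (1 − ρ)μ  ⇒  X = (T̂ − (1 − ρ)μ) / ρ
X = (44.9193 − 0.349 × 29.1) / 0.651 = (44.9193 − 10.1559) / 0.651 = 34.7634 / 0.651 = 53.400

53.4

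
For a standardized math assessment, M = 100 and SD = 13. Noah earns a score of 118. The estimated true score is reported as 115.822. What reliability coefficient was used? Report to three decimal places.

T̂ = ρX + (1 − ρ)μ  ⇒  T̂ − μ = ρ(X − μ)
ρ = (T̂ − μ)/(X − μ) = (115.822 − 100) / (118 − 100) = 15.822 / 18.0 = 0.87900

0.879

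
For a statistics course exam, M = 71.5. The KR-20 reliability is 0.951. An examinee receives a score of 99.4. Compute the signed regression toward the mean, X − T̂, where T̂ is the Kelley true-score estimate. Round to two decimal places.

T̂ = ρX + (1 − ρ)μ
  = 0.951 × 99.4 + 0.049 × 71.5
  = 94.5294 + 3.5035
  = 98.0329
  ≈ 98.033
X − T̂ = 99.4 − 98.033 = 1.367 → 1.37

1.37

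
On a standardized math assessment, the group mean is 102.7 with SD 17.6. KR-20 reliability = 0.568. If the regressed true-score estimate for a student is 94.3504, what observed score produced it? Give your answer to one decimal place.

T̂ = ρX + (1 − ρ)μ  ⇒  X = (T̂ − (1 − ρ)μ) / ρ
X = (94.3504 − 0.432 × 102.7) / 0.568 = (94.3504 − 44.3664) / 0.568 = 49.9840 / 0.568 = 88.000

88.0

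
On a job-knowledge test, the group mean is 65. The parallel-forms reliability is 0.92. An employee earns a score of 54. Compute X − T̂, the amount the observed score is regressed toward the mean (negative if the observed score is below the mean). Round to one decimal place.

T̂ = ρX + (1 − ρ)μ
  = 0.92 × 54 + 0.08 × 65
  = 49.68 + 5.20
  = 54.880
  ≈ 54.88
X − T̂ = 54 − 54.88 = -0.88 → -0.9

-0.9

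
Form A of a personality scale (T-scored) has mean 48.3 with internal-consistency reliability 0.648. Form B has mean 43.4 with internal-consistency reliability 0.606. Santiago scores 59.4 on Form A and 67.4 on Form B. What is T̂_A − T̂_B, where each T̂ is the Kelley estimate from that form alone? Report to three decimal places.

-2.451

T̂_A = 0.648(59.4) + 0.352(48.3) = 55.49280
T̂_B = 0.606(67.4) + 0.394(43.4) = 57.94400
T̂_A − T̂_B = -2.45120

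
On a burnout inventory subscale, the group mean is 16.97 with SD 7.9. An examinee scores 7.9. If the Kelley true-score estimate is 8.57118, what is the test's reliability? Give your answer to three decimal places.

T̂ = ρX + (1 − ρ)μ  ⇒  T̂ − μ = ρ(X − μ)
ρ = (T̂ − μ)/(X − μ) = (8.57118 − 16.97) / (7.9 − 16.97) = -8.39882 / -9.07 = 0.92600

0.926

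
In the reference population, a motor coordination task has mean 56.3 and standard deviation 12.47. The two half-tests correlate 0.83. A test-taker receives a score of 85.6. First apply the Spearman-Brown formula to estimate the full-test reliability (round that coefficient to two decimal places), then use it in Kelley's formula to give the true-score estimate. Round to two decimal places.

Spearman-Brown: ρ = 2r/(1 + r) = 2(0.83)/(1 + 0.83) = 1.660/1.83 = 0.9071 → 0.91
Regress the observed score toward the mean by the unreliability: T̂ = 0.91·85.6 + 0.09·56.3 = 77.896 + 5.067 = 82.963.

82.96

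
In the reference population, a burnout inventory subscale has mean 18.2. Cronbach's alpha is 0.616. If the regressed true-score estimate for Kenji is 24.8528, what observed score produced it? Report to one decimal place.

T̂ = ρX + (1 − ρ)μ  ⇒  X = (T̂ − (1 − ρ)μ) / ρ
X = (24.8528 − 0.384 × 18.2) / 0.616 = (24.8528 − 6.9888) / 0.616 = 17.8640 / 0.616 = 29.000

29.0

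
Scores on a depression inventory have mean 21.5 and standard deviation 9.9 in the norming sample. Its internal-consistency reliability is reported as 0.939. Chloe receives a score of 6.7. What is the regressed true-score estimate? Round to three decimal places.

7.603

Kelley's formula gives T̂ = 0.939·6.7 + 0.061·21.5 = 6.2913 + 1.3115 = 7.6028.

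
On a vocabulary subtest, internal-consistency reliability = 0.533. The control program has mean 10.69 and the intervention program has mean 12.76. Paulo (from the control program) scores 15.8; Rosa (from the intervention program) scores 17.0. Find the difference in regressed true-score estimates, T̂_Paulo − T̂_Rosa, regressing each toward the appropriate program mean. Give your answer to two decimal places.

-1.61

T̂_Paulo = 0.533(15.8) + 0.467(10.69) = 13.4136
T̂_Rosa = 0.533(17.0) + 0.467(12.76) = 15.0199
Difference = 13.4136 − 15.0199 = -1.6063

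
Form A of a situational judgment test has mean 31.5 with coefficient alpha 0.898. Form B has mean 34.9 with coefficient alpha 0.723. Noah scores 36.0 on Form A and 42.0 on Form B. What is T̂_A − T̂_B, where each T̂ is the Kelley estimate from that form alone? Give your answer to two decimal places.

T̂_A = 0.898(36.0) + 0.102(31.5) = 35.5410
T̂_B = 0.723(42.0) + 0.277(34.9) = 40.0333
T̂_A − T̂_B = -4.4923

-4.49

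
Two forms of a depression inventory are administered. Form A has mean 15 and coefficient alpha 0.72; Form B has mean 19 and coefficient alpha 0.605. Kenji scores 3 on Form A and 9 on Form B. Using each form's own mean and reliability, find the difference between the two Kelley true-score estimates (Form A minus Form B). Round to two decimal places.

T̂_A = 0.72(3) + 0.28(15) = 6.3600
T̂_B = 0.605(9) + 0.395(19) = 12.9500
T̂_A − T̂_B = -6.5900

-6.59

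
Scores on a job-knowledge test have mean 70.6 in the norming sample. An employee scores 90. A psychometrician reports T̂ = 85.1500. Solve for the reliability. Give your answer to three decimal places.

T̂ = ρX + (1 − ρ)μ  ⇒  T̂ − μ = ρ(X − μ)
ρ = (T̂ − μ)/(X − μ) = (85.1500 − 70.6) / (90 − 70.6) = 14.5500 / 19.4 = 0.75000

0.750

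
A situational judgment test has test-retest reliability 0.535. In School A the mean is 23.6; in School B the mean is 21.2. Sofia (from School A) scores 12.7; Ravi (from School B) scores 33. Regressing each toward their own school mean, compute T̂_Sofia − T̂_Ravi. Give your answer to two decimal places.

-9.74

T̂_Sofia = 0.535(12.7) + 0.465(23.6) = 17.7685
T̂_Ravi = 0.535(33) + 0.465(21.2) = 27.5130
Difference = 17.7685 − 27.5130 = -9.7445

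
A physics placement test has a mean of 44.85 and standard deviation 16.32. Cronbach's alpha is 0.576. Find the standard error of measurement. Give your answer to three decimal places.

SEM = SD · √(1 − ρ) = 16.32 × √0.424 = 16.32 × 0.6512 = 10.6268

10.627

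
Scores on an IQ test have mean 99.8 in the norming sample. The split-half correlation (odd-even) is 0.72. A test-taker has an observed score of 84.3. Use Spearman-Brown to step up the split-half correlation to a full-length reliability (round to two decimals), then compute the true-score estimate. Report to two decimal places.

86.78

Spearman-Brown: ρ = 2r/(1 + r) = 2(0.72)/(1 + 0.72) = 1.440/1.72 = 0.8372 → 0.84
Kelley's formula gives T̂ = 0.84·84.3 + 0.16·99.8 = 70.812 + 15.968 = 86.780.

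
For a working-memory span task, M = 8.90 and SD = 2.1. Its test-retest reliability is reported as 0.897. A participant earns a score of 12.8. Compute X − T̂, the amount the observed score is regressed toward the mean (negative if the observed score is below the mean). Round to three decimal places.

0.402

T̂ = ρX + (1 − ρ)μ
  = 0.897 × 12.8 + 0.103 × 8.90
  = 11.4816 + 0.91670
  = 12.39830
  ≈ 12.3983
X − T̂ = 12.8 − 12.3983 = 0.4017 → 0.402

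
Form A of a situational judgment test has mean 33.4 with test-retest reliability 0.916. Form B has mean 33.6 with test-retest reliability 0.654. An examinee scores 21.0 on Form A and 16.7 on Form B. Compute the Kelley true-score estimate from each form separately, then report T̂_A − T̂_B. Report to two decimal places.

T̂_A = 0.916(21.0) + 0.084(33.4) = 22.0416
T̂_B = 0.654(16.7) + 0.346(33.6) = 22.5474
T̂_A − T̂_B = -0.5058

-0.51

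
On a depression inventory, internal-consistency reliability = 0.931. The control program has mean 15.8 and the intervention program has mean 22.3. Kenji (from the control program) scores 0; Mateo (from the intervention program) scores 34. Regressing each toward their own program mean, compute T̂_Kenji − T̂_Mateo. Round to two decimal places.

T̂_Kenji = 0.931(0) + 0.069(15.8) = 1.0902
T̂_Mateo = 0.931(34) + 0.069(22.3) = 33.1927
Difference = 1.0902 − 33.1927 = -32.1025

-32.10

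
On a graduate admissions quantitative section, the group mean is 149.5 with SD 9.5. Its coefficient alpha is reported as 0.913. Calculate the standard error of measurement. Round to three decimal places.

SEM = SD · √(1 − ρ) = 9.5 × √0.087 = 9.5 × 0.2950 = 2.8021

2.802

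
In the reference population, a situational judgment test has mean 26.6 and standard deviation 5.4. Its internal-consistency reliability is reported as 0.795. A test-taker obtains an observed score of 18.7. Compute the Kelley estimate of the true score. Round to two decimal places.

20.32

T̂ = 0.795(18.7) + 0.205(26.6) = 14.8665 + 5.4530 = 20.320 → 20.32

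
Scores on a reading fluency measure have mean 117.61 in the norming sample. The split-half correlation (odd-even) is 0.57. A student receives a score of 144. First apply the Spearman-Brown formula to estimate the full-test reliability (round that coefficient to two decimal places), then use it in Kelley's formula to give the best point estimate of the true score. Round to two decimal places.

Spearman-Brown: ρ = 2r/(1 + r) = 2(0.57)/(1 + 0.57) = 1.140/1.57 = 0.7261 → 0.73
Regress the observed score toward the mean by the unreliability: T̂ = 0.73·144 + 0.27·117.61 = 105.12 + 31.7547 = 136.875.

136.87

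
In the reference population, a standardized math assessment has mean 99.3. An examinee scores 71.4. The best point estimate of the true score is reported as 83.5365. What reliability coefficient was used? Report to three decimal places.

0.565

T̂ = ρX + (1 − ρ)μ  ⇒  T̂ − μ = ρ(X − μ)
ρ = (T̂ − μ)/(X − μ) = (83.5365 − 99.3) / (71.4 − 99.3) = -15.7635 / -27.9 = 0.56500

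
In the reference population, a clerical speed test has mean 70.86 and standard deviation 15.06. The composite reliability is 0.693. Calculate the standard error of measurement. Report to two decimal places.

SEM = SD · √(1 − ρ) = 15.06 × √0.307 = 15.06 × 0.5541 = 8.344

8.34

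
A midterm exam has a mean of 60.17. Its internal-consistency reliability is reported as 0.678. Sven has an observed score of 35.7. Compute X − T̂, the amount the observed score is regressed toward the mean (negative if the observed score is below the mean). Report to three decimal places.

T̂ = 0.678(35.7) + 0.322(60.17) = 24.2046 + 19.37474 = 43.57934 → 43.5793
X − T̂ = 35.7 − 43.5793 = -7.8793 → -7.879

-7.879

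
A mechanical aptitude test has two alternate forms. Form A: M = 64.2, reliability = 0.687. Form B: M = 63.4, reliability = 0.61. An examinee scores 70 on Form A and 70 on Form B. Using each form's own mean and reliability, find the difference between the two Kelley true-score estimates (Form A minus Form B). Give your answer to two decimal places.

0.76

T̂_A = 0.687(70) + 0.313(64.2) = 68.1846
T̂_B = 0.61(70) + 0.39(63.4) = 67.4260
T̂_A − T̂_B = 0.7586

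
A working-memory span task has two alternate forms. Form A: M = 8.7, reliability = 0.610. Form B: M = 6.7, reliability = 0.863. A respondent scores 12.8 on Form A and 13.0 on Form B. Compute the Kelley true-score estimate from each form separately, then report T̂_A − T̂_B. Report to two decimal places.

T̂_A = 0.610(12.8) + 0.390(8.7) = 11.2010
T̂_B = 0.863(13.0) + 0.137(6.7) = 12.1369
T̂_A − T̂_B = -0.9359

-0.94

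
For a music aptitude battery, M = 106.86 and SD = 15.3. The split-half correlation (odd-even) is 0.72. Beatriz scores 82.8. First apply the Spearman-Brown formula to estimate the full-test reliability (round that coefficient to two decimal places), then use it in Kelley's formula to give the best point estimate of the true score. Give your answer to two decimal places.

Spearman-Brown: ρ = 2r/(1 + r) = 2(0.72)/(1 + 0.72) = 1.440/1.72 = 0.8372 → 0.84
T̂ = 0.84(82.8) + 0.16(106.86) = 69.552 + 17.0976 = 86.650 → 86.65

86.65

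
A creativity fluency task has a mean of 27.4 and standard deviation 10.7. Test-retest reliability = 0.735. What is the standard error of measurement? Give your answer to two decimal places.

5.51

SEM = SD · √(1 − ρ) = 10.7 × √0.265 = 10.7 × 0.5148 = 5.508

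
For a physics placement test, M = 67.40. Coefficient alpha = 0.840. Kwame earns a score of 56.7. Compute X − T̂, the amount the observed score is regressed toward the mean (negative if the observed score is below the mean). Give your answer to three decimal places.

-1.712

T̂ = 0.840(56.7) + 0.160(67.40) = 47.6280 + 10.78400 = 58.41200 → 58.4120
X − T̂ = 56.7 − 58.4120 = -1.7120 → -1.712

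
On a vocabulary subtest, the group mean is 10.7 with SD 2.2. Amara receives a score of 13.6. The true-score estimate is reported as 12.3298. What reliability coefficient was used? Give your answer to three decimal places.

T̂ = ρX + (1 − ρ)μ  ⇒  T̂ − μ = ρ(X − μ)
ρ = (T̂ − μ)/(X − μ) = (12.3298 − 10.7) / (13.6 − 10.7) = 1.6298 / 2.9 = 0.56200

0.562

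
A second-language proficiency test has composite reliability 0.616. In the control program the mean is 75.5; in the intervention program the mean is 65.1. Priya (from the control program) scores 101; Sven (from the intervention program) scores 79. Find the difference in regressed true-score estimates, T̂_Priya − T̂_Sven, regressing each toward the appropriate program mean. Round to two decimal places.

T̂_Priya = 0.616(101) + 0.384(75.5) = 91.2080
T̂_Sven = 0.616(79) + 0.384(65.1) = 73.6624
Difference = 91.2080 − 73.6624 = 17.5456

17.55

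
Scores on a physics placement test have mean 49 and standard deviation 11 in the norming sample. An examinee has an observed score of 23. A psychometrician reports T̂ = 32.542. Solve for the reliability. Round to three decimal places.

0.633

T̂ = ρX + (1 − ρ)μ  ⇒  T̂ − μ = ρ(X − μ)
ρ = (T̂ − μ)/(X − μ) = (32.542 − 49) / (23 − 49) = -16.458 / -26.0 = 0.63300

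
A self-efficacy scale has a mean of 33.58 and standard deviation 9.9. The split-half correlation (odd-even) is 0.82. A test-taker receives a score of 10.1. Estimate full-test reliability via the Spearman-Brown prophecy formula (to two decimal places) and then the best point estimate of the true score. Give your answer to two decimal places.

12.45

Spearman-Brown: ρ = 2r/(1 + r) = 2(0.82)/(1 + 0.82) = 1.640/1.82 = 0.9011 → 0.90
Weight the observed score by reliability and the mean by (1 − reliability): T̂ = 0.90·10.1 + 0.10·33.58 = 9.090 + 3.3580 = 12.448.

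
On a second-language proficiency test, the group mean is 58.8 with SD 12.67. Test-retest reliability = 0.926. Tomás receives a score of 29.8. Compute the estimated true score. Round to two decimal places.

31.95

T̂ = ρX + (1 − ρ)μ
  = 0.926 × 29.8 + 0.074 × 58.8
  = 27.5948 + 4.3512
  = 31.946
  ≈ 31.95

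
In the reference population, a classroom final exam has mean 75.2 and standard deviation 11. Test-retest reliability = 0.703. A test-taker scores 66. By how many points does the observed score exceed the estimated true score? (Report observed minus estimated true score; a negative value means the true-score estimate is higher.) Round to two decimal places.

T̂ = ρX + (1 − ρ)μ
  = 0.703 × 66 + 0.297 × 75.2
  = 46.398 + 22.3344
  = 68.7324
  ≈ 68.732
X − T̂ = 66 − 68.732 = -2.732 → -2.73

-2.73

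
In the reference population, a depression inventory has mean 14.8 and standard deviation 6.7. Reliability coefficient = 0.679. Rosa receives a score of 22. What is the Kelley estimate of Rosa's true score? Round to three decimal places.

Weight the observed score by reliability and the mean by (1 − reliability): T̂ = 0.679·22 + 0.321·14.8 = 14.938 + 4.7508 = 19.6888.

19.689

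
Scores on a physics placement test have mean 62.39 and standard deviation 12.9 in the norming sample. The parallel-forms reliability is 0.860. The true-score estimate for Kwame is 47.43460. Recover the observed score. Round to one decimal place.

45.0

T̂ = ρX + (1 − ρ)μ  ⇒  X = (T̂ − (1 − ρ)μ) / ρ
X = (47.43460 − 0.140 × 62.39) / 0.860 = (47.43460 − 8.73460) / 0.860 = 38.70000 / 0.860 = 45.000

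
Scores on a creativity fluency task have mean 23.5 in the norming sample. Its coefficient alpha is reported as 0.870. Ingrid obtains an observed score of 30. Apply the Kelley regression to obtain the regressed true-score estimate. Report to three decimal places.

T̂ = 0.870(30) + 0.130(23.5) = 26.100 + 3.0550 = 29.1550 → 29.155

29.155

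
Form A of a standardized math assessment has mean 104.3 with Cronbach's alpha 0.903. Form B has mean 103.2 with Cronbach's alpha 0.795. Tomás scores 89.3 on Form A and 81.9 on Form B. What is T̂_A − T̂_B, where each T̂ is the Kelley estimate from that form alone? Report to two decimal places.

T̂_A = 0.903(89.3) + 0.097(104.3) = 90.7550
T̂_B = 0.795(81.9) + 0.205(103.2) = 86.2665
T̂_A − T̂_B = 4.4885

4.49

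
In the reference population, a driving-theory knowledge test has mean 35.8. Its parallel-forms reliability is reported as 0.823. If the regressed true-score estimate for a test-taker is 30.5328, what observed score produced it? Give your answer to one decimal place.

T̂ = ρX + (1 − ρ)μ  ⇒  X = (T̂ − (1 − ρ)μ) / ρ
X = (30.5328 − 0.177 × 35.8) / 0.823 = (30.5328 − 6.3366) / 0.823 = 24.1962 / 0.823 = 29.400

29.4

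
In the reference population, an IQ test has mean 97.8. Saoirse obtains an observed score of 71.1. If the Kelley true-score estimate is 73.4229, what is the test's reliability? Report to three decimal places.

T̂ = ρX + (1 − ρ)μ  ⇒  T̂ − μ = ρ(X − μ)
ρ = (T̂ − μ)/(X − μ) = (73.4229 − 97.8) / (71.1 − 97.8) = -24.3771 / -26.7 = 0.91300

0.913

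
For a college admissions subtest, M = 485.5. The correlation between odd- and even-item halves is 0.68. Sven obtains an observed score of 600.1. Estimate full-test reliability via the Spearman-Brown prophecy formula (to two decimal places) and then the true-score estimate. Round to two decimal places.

Spearman-Brown: ρ = 2r/(1 + r) = 2(0.68)/(1 + 0.68) = 1.360/1.68 = 0.8095 → 0.81
T̂ = 0.81(600.1) + 0.19(485.5) = 486.081 + 92.245 = 578.326 → 578.33

578.33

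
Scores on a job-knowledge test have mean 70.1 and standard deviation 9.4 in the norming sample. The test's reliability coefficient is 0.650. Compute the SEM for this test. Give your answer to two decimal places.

SEM = SD · √(1 − ρ) = 9.4 × √0.350 = 9.4 × 0.5916 = 5.561

5.56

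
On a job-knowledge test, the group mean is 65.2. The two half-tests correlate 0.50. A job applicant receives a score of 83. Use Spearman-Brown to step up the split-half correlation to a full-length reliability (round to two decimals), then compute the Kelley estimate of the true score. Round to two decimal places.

Spearman-Brown: ρ = 2r/(1 + r) = 2(0.50)/(1 + 0.50) = 1.000/1.50 = 0.6667 → 0.67
T̂ = ρX + (1 − ρ)μ
  = 0.67 × 83 + 0.33 × 65.2
  = 55.61 + 21.516
  = 77.126
  ≈ 77.13

77.13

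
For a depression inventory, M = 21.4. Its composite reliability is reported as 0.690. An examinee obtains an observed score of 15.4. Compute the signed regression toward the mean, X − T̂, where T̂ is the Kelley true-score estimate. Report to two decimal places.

Weight the observed score by reliability and the mean by (1 − reliability): T̂ = 0.690·15.4 + 0.310·21.4 = 10.6260 + 6.6340 = 17.2600.
X − T̂ = 15.4 − 17.260 = -1.860 → -1.86

-1.86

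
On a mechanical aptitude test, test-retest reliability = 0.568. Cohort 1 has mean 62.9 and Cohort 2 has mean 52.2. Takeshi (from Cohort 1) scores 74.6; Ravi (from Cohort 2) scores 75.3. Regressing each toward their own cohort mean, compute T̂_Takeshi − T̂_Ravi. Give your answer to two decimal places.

T̂_Takeshi = 0.568(74.6) + 0.432(62.9) = 69.5456
T̂_Ravi = 0.568(75.3) + 0.432(52.2) = 65.3208
Difference = 69.5456 − 65.3208 = 4.2248

4.22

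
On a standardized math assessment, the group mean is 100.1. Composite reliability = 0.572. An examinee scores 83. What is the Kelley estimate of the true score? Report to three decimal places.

Weight the observed score by reliability and the mean by (1 − reliability): T̂ = 0.572·83 + 0.428·100.1 = 47.476 + 42.8428 = 90.3188.

90.319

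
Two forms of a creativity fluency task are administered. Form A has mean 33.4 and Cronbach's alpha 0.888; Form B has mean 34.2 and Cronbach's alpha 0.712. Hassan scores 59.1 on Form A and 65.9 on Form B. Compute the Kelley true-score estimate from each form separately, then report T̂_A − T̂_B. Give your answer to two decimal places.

T̂_A = 0.888(59.1) + 0.112(33.4) = 56.2216
T̂_B = 0.712(65.9) + 0.288(34.2) = 56.7704
T̂_A − T̂_B = -0.5488

-0.55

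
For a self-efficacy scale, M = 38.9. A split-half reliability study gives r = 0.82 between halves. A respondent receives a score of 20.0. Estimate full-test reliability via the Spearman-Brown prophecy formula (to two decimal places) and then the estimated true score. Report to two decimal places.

Spearman-Brown: ρ = 2r/(1 + r) = 2(0.82)/(1 + 0.82) = 1.640/1.82 = 0.9011 → 0.90
T̂ = 0.90(20.0) + 0.10(38.9) = 18.000 + 3.890 = 21.890 → 21.89

21.89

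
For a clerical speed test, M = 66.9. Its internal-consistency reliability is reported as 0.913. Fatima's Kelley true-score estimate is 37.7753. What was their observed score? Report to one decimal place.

35.0

T̂ = ρX + (1 − ρ)μ  ⇒  X = (T̂ − (1 − ρ)μ) / ρ
X = (37.7753 − 0.087 × 66.9) / 0.913 = (37.7753 − 5.8203) / 0.913 = 31.9550 / 0.913 = 35.000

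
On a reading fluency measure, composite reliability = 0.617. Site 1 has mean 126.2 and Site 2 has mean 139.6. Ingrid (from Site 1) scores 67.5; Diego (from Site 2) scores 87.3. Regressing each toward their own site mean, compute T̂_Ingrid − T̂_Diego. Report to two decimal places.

-17.35

T̂_Ingrid = 0.617(67.5) + 0.383(126.2) = 89.9821
T̂_Diego = 0.617(87.3) + 0.383(139.6) = 107.3309
Difference = 89.9821 − 107.3309 = -17.3488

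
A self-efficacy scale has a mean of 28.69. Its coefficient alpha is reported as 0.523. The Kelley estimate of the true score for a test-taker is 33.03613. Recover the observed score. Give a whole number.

T̂ = ρX + (1 − ρ)μ  ⇒  X = (T̂ − (1 − ρ)μ) / ρ
X = (33.03613 − 0.477 × 28.69) / 0.523 = (33.03613 − 13.68513) / 0.523 = 19.35100 / 0.523 = 37.00

37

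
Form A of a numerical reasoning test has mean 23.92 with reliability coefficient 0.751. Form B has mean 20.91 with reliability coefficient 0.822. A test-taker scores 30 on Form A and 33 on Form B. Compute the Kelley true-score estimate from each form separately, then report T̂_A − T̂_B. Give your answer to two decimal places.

T̂_A = 0.751(30) + 0.249(23.92) = 28.4861
T̂_B = 0.822(33) + 0.178(20.91) = 30.8480
T̂_A − T̂_B = -2.3619

-2.36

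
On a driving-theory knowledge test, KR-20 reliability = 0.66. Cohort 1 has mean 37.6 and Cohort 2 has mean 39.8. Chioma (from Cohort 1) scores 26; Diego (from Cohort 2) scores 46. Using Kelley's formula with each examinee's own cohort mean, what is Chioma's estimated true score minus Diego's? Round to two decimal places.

-13.95

T̂_Chioma = 0.66(26) + 0.34(37.6) = 29.9440
T̂_Diego = 0.66(46) + 0.34(39.8) = 43.8920
Difference = 29.9440 − 43.8920 = -13.9480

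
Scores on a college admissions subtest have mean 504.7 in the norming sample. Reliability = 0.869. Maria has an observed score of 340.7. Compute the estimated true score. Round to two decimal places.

362.18

T̂ = 0.869(340.7) + 0.131(504.7) = 296.0683 + 66.1157 = 362.184 → 362.18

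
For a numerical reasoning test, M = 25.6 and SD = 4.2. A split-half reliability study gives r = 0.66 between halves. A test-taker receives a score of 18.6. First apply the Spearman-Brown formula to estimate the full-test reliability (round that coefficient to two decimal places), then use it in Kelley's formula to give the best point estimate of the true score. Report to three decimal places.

20.000

Spearman-Brown: ρ = 2r/(1 + r) = 2(0.66)/(1 + 0.66) = 1.320/1.66 = 0.7952 → 0.80
T̂ = ρX + (1 − ρ)μ
  = 0.80 × 18.6 + 0.20 × 25.6
  = 14.880 + 5.120
  = 20.0000
  ≈ 20.000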